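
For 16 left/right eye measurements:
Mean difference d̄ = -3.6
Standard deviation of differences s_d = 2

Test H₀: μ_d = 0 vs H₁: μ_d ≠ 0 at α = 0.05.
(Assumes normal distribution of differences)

Answer: t = -7.2000, reject H₀

Derivation:
df = n - 1 = 15
SE = s_d/√n = 2/√16 = 0.5000
t = d̄/SE = -3.6/0.5000 = -7.2000
Critical value: t_{0.025,15} = ±2.131
p-value < 0.0001
Decision: reject H₀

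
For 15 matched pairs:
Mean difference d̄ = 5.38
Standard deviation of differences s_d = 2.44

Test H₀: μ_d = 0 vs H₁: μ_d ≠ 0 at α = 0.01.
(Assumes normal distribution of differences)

df = n - 1 = 14
SE = s_d/√n = 2.44/√15 = 0.6300
t = d̄/SE = 5.38/0.6300 = 8.5397
Critical value: t_{0.005,14} = ±2.977
p-value < 0.0001
Decision: reject H₀

Answer: t = 8.5397, reject H₀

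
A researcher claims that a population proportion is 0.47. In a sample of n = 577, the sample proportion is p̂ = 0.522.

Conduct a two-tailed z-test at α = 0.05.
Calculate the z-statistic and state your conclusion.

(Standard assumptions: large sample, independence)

Answer: z = 2.5026, reject H₀

Derivation:
H₀: p = 0.47, H₁: p ≠ 0.47
Standard error: SE = √(p₀(1-p₀)/n) = √(0.47×0.53/577) = 0.020778
z-statistic: z = (p̂ - p₀)/SE = (0.522 - 0.47)/0.020778 = 2.5026
Critical value: z_0.025 = ±1.960
p-value = 0.0123
Decision: reject H₀ at α = 0.05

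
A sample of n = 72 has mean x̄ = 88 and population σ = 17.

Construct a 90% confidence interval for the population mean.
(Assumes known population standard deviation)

Confidence level: 90%, α = 0.1
z_0.05 = 1.645
SE = σ/√n = 17/√72 = 2.0035
Margin of error = 1.645 × 2.0035 = 3.2958
CI: x̄ ± margin = 88 ± 3.2958
CI: (84.7042, 91.2958)

Answer: (84.7042, 91.2958)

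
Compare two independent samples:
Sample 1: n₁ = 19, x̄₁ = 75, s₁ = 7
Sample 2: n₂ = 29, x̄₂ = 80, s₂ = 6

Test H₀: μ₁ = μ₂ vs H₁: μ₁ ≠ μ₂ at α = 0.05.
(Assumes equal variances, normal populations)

Pooled variance: s²_p = [18×7² + 28×6²]/(46) = 41.0870
s_p = 6.4099
SE = s_p×√(1/n₁ + 1/n₂) = 6.4099×√(1/19 + 1/29) = 1.8919
t = (x̄₁ - x̄₂)/SE = (75 - 80)/1.8919 = -2.6428
df = 46, t-critical = ±2.013
Decision: reject H₀

Answer: t = -2.6428, reject H₀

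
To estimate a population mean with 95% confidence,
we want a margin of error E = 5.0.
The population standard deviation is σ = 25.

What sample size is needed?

z_0.025 = 1.960
n = (z×σ/E)² = (1.960×25/5.0)²
n = 96.0400
Round up: n = 97

Answer: n = 97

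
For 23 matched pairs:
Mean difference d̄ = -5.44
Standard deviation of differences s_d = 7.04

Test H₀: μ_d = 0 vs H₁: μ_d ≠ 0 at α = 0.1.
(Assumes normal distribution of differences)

Answer: t = -3.7060, reject H₀

Derivation:
df = n - 1 = 22
SE = s_d/√n = 7.04/√23 = 1.4679
t = d̄/SE = -5.44/1.4679 = -3.7060
Critical value: t_{0.05,22} = ±1.717
p-value ≈ 0.0012
Decision: reject H₀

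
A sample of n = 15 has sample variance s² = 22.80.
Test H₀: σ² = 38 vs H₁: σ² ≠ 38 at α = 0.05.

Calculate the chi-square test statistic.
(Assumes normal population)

df = n - 1 = 14
χ² = (n-1)s²/σ₀² = 14×22.80/38 = 8.4000
Critical values: χ²_{0.975,14} = 5.629, χ²_{0.025,14} = 26.119
Rejection region: χ² < 5.629 or χ² > 26.119
Decision: fail to reject H₀

Answer: χ² = 8.4000, fail to reject H₀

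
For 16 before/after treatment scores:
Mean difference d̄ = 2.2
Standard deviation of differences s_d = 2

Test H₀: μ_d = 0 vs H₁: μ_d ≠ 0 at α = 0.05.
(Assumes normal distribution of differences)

df = n - 1 = 15
SE = s_d/√n = 2/√16 = 0.5000
t = d̄/SE = 2.2/0.5000 = 4.4000
Critical value: t_{0.025,15} = ±2.131
p-value ≈ 0.0005
Decision: reject H₀

Answer: t = 4.4000, reject H₀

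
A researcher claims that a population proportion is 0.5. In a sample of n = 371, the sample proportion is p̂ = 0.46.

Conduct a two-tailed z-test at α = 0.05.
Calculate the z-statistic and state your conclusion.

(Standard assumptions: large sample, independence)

H₀: p = 0.5, H₁: p ≠ 0.5
Standard error: SE = √(p₀(1-p₀)/n) = √(0.5×0.5/371) = 0.025959
z-statistic: z = (p̂ - p₀)/SE = (0.46 - 0.5)/0.025959 = -1.5409
Critical value: z_0.025 = ±1.960
p-value = 0.1233
Decision: fail to reject H₀ at α = 0.05

Answer: z = -1.5409, fail to reject H₀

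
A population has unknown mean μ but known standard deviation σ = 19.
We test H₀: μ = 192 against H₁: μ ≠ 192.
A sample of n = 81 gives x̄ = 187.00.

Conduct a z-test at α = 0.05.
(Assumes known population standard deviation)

Standard error: SE = σ/√n = 19/√81 = 2.1111
z-statistic: z = (x̄ - μ₀)/SE = (187.00 - 192)/2.1111 = -2.3684
Critical value: ±1.960
p-value = 0.0179
Decision: reject H₀

Answer: z = -2.3684, reject H₀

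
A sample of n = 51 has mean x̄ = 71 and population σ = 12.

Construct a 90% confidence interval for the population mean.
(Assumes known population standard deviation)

Confidence level: 90%, α = 0.1
z_0.05 = 1.645
SE = σ/√n = 12/√51 = 1.6803
Margin of error = 1.645 × 1.6803 = 2.7641
CI: x̄ ± margin = 71 ± 2.7641
CI: (68.2359, 73.7641)

Answer: (68.2359, 73.7641)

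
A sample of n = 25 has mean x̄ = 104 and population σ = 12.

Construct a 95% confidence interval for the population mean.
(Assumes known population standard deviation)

Confidence level: 95%, α = 0.05
z_0.025 = 1.960
SE = σ/√n = 12/√25 = 2.4000
Margin of error = 1.960 × 2.4000 = 4.7040
CI: x̄ ± margin = 104 ± 4.7040
CI: (99.2960, 108.7040)

Answer: (99.2960, 108.7040)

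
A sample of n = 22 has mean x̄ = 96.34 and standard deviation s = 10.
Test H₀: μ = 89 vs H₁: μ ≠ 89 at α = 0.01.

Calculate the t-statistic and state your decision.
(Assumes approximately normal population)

df = n - 1 = 21
SE = s/√n = 10/√22 = 2.1320
t = (x̄ - μ₀)/SE = (96.34 - 89)/2.1320 = 3.4428
Critical value: t_{0.005,21} = ±2.831
p-value ≈ 0.0024
Decision: reject H₀

Answer: t = 3.4428, reject H₀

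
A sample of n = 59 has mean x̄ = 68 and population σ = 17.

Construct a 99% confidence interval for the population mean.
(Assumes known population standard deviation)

Answer: (62.2988, 73.7012)

Derivation:
Confidence level: 99%, α = 0.01
z_0.005 = 2.576
SE = σ/√n = 17/√59 = 2.2132
Margin of error = 2.576 × 2.2132 = 5.7012
CI: x̄ ± margin = 68 ± 5.7012
CI: (62.2988, 73.7012)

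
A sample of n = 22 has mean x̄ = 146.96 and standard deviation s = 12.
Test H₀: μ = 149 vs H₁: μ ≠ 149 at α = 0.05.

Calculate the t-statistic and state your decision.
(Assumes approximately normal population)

Answer: t = -0.7974, fail to reject H₀

Derivation:
df = n - 1 = 21
SE = s/√n = 12/√22 = 2.5584
t = (x̄ - μ₀)/SE = (146.96 - 149)/2.5584 = -0.7974
Critical value: t_{0.025,21} = ±2.080
p-value ≈ 0.4341
Decision: fail to reject H₀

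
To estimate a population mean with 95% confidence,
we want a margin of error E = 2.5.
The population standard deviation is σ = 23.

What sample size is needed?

Answer: n = 326

Derivation:
z_0.025 = 1.960
n = (z×σ/E)² = (1.960×23/2.5)²
n = 325.1530
Round up: n = 326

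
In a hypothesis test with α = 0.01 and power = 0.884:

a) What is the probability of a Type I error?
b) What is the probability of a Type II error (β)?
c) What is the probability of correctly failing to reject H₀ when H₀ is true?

Answer: a) 0.01, b) 0.116, c) 0.99

Derivation:
a) Type I error probability = α = 0.01
b) Power = P(reject H₀ | H₁ true) = 1 - β = 0.884, so Type II error probability = β = 1 - Power = 0.116
c) P(fail to reject H₀ | H₀ true) = 1 - α = 0.99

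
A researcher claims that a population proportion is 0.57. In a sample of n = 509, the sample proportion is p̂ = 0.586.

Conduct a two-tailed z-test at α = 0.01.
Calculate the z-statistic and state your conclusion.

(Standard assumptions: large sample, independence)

Answer: z = 0.7291, fail to reject H₀

Derivation:
H₀: p = 0.57, H₁: p ≠ 0.57
Standard error: SE = √(p₀(1-p₀)/n) = √(0.57×0.43/509) = 0.021944
z-statistic: z = (p̂ - p₀)/SE = (0.586 - 0.57)/0.021944 = 0.7291
Critical value: z_0.005 = ±2.576
p-value = 0.4659
Decision: fail to reject H₀ at α = 0.01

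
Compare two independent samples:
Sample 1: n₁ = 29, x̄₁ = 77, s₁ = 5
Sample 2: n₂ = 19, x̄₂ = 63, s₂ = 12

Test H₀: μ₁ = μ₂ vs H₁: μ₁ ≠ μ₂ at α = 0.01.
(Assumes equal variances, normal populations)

Answer: t = 5.6070, reject H₀

Derivation:
Pooled variance: s²_p = [28×5² + 18×12²]/(46) = 71.5652
s_p = 8.4596
SE = s_p×√(1/n₁ + 1/n₂) = 8.4596×√(1/29 + 1/19) = 2.4969
t = (x̄₁ - x̄₂)/SE = (77 - 63)/2.4969 = 5.6070
df = 46, t-critical = ±2.687
Decision: reject H₀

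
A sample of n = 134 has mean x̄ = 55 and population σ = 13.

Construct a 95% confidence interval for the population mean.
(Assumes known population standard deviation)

Answer: (52.7989, 57.2011)

Derivation:
Confidence level: 95%, α = 0.05
z_0.025 = 1.960
SE = σ/√n = 13/√134 = 1.1230
Margin of error = 1.960 × 1.1230 = 2.2011
CI: x̄ ± margin = 55 ± 2.2011
CI: (52.7989, 57.2011)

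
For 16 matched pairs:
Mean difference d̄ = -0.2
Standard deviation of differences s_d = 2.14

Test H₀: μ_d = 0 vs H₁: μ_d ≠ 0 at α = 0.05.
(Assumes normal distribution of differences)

df = n - 1 = 15
SE = s_d/√n = 2.14/√16 = 0.5350
t = d̄/SE = -0.2/0.5350 = -0.3738
Critical value: t_{0.025,15} = ±2.131
p-value ≈ 0.7138
Decision: fail to reject H₀

Answer: t = -0.3738, fail to reject H₀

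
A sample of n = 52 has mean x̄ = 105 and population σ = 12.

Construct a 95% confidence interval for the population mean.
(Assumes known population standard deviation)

Confidence level: 95%, α = 0.05
z_0.025 = 1.960
SE = σ/√n = 12/√52 = 1.6641
Margin of error = 1.960 × 1.6641 = 3.2616
CI: x̄ ± margin = 105 ± 3.2616
CI: (101.7384, 108.2616)

Answer: (101.7384, 108.2616)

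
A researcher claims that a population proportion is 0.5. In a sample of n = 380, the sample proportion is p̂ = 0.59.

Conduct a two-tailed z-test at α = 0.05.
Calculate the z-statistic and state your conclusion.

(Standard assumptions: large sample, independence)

H₀: p = 0.5, H₁: p ≠ 0.5
Standard error: SE = √(p₀(1-p₀)/n) = √(0.5×0.5/380) = 0.025649
z-statistic: z = (p̂ - p₀)/SE = (0.59 - 0.5)/0.025649 = 3.5089
Critical value: z_0.025 = ±1.960
p-value = 0.0004
Decision: reject H₀ at α = 0.05

Answer: z = 3.5089, reject H₀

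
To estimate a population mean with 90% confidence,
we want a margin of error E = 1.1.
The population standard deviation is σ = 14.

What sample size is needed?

Answer: n = 439

Derivation:
z_0.05 = 1.645
n = (z×σ/E)² = (1.645×14/1.1)²
n = 438.3313
Round up: n = 439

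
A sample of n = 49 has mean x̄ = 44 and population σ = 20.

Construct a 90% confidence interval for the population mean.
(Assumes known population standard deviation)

Confidence level: 90%, α = 0.1
z_0.05 = 1.645
SE = σ/√n = 20/√49 = 2.8571
Margin of error = 1.645 × 2.8571 = 4.6999
CI: x̄ ± margin = 44 ± 4.6999
CI: (39.3001, 48.6999)

Answer: (39.3001, 48.6999)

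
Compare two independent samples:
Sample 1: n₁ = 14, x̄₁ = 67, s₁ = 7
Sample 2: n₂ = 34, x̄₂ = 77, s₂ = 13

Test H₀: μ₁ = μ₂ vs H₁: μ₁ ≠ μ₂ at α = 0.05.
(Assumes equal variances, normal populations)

Answer: t = -2.7094, reject H₀

Derivation:
Pooled variance: s²_p = [13×7² + 33×13²]/(46) = 135.0870
s_p = 11.6227
SE = s_p×√(1/n₁ + 1/n₂) = 11.6227×√(1/14 + 1/34) = 3.6908
t = (x̄₁ - x̄₂)/SE = (67 - 77)/3.6908 = -2.7094
df = 46, t-critical = ±2.013
Decision: reject H₀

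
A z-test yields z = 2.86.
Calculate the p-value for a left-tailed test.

Answer: p-value ≈ 0.9979

Derivation:
For z = 2.86:
p = P(Z < 2.86) = Φ(2.86) = 0.9979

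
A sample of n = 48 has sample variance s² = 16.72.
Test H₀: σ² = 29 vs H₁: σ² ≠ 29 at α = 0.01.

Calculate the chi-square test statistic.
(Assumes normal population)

Answer: χ² = 27.0979, fail to reject H₀

Derivation:
df = n - 1 = 47
χ² = (n-1)s²/σ₀² = 47×16.72/29 = 27.0979
Critical values: χ²_{0.995,47} = 25.775, χ²_{0.005,47} = 75.704
Rejection region: χ² < 25.775 or χ² > 75.704
Decision: fail to reject H₀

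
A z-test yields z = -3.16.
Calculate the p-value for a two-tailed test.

For z = -3.16:
p = 2×P(Z > |-3.16|) = 2×(1 - Φ(3.16)) = 0.0016

Answer: p-value ≈ 0.0016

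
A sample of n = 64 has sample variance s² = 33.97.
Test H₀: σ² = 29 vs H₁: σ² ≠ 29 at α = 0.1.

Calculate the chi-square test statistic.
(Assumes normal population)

df = n - 1 = 63
χ² = (n-1)s²/σ₀² = 63×33.97/29 = 73.7969
Critical values: χ²_{0.95,63} = 45.741, χ²_{0.05,63} = 82.529
Rejection region: χ² < 45.741 or χ² > 82.529
Decision: fail to reject H₀

Answer: χ² = 73.7969, fail to reject H₀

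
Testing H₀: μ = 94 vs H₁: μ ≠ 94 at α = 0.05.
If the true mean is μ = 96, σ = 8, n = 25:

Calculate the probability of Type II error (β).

SE = σ/√n = 8/√25 = 1.6000
Critical values: μ₀ ± z_0.025×SE = 94 ± 1.960×1.6000
Acceptance region: (90.8640, 97.1360)
Under H₁ (μ = 96): z_high = (97.1360 - 96)/1.6000 = 0.7100, z_low = (90.8640 - 96)/1.6000 = -3.2100
β = P(not reject | H₁) = Φ(0.7100) - Φ(-3.2100) ≈ 0.7605

Answer: β ≈ 0.7605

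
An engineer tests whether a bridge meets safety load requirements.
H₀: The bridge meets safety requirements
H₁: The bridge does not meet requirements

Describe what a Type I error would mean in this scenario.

Type I error: rejecting H₀ when it is actually true (false positive).
Type II error: failing to reject H₀ when H₁ is actually true (false negative).

Answer: Unnecessarily closing a safe bridge for repairs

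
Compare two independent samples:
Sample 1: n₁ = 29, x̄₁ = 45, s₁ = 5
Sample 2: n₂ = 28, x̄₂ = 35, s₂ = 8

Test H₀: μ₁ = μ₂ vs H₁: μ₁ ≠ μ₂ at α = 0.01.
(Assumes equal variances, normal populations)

Pooled variance: s²_p = [28×5² + 27×8²]/(55) = 44.1455
s_p = 6.6442
SE = s_p×√(1/n₁ + 1/n₂) = 6.6442×√(1/29 + 1/28) = 1.7604
t = (x̄₁ - x̄₂)/SE = (45 - 35)/1.7604 = 5.6805
df = 55, t-critical = ±2.668
Decision: reject H₀

Answer: t = 5.6805, reject H₀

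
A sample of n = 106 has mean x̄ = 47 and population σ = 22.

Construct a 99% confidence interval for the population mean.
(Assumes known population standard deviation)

Answer: (41.4956, 52.5044)

Derivation:
Confidence level: 99%, α = 0.01
z_0.005 = 2.576
SE = σ/√n = 22/√106 = 2.1368
Margin of error = 2.576 × 2.1368 = 5.5044
CI: x̄ ± margin = 47 ± 5.5044
CI: (41.4956, 52.5044)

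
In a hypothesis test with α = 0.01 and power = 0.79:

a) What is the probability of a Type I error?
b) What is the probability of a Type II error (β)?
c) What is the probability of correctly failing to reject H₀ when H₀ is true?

Answer: a) 0.01, b) 0.21, c) 0.99

Derivation:
a) Type I error probability = α = 0.01
b) Power = P(reject H₀ | H₁ true) = 1 - β = 0.79, so Type II error probability = β = 1 - Power = 0.21
c) P(fail to reject H₀ | H₀ true) = 1 - α = 0.99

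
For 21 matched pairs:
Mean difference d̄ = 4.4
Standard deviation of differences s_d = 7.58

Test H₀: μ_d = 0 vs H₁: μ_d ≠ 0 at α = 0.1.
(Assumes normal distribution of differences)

df = n - 1 = 20
SE = s_d/√n = 7.58/√21 = 1.6541
t = d̄/SE = 4.4/1.6541 = 2.6601
Critical value: t_{0.05,20} = ±1.725
p-value ≈ 0.0150
Decision: reject H₀

Answer: t = 2.6601, reject H₀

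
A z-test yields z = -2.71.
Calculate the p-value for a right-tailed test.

For z = -2.71:
p = P(Z > -2.71) = 1 - Φ(-2.71) = 0.9966

Answer: p-value ≈ 0.9966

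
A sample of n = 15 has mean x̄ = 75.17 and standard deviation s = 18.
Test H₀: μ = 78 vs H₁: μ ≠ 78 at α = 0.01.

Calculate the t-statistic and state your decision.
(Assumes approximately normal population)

Answer: t = -0.6089, fail to reject H₀

Derivation:
df = n - 1 = 14
SE = s/√n = 18/√15 = 4.6476
t = (x̄ - μ₀)/SE = (75.17 - 78)/4.6476 = -0.6089
Critical value: t_{0.005,14} = ±2.977
p-value ≈ 0.5523
Decision: fail to reject H₀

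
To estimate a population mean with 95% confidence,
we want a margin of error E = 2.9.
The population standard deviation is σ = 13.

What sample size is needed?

Answer: n = 78

Derivation:
z_0.025 = 1.960
n = (z×σ/E)² = (1.960×13/2.9)²
n = 77.1974
Round up: n = 78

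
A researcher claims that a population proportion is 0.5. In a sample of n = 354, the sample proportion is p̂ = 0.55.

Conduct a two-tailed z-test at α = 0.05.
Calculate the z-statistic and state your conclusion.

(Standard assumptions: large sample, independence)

H₀: p = 0.5, H₁: p ≠ 0.5
Standard error: SE = √(p₀(1-p₀)/n) = √(0.5×0.5/354) = 0.026575
z-statistic: z = (p̂ - p₀)/SE = (0.55 - 0.5)/0.026575 = 1.8815
Critical value: z_0.025 = ±1.960
p-value = 0.0599
Decision: fail to reject H₀ at α = 0.05

Answer: z = 1.8815, fail to reject H₀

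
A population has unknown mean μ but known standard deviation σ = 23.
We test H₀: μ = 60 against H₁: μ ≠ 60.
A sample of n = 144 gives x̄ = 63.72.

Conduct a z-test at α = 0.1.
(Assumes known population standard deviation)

Answer: z = 1.9408, reject H₀

Derivation:
Standard error: SE = σ/√n = 23/√144 = 1.9167
z-statistic: z = (x̄ - μ₀)/SE = (63.72 - 60)/1.9167 = 1.9408
Critical value: ±1.645
p-value = 0.0523
Decision: reject H₀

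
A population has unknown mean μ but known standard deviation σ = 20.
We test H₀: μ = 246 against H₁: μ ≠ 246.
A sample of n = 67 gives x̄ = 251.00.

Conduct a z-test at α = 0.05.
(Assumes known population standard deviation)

Answer: z = 2.0463, reject H₀

Derivation:
Standard error: SE = σ/√n = 20/√67 = 2.4434
z-statistic: z = (x̄ - μ₀)/SE = (251.00 - 246)/2.4434 = 2.0463
Critical value: ±1.960
p-value = 0.0407
Decision: reject H₀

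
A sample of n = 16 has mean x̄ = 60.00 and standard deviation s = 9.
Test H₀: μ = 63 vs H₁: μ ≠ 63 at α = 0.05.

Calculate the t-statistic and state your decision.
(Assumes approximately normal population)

Answer: t = -1.3333, fail to reject H₀

Derivation:
df = n - 1 = 15
SE = s/√n = 9/√16 = 2.2500
t = (x̄ - μ₀)/SE = (60.00 - 63)/2.2500 = -1.3333
Critical value: t_{0.025,15} = ±2.131
p-value ≈ 0.2023
Decision: fail to reject H₀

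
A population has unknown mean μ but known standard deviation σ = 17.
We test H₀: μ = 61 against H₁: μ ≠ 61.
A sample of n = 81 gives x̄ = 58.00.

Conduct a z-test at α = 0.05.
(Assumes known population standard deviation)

Standard error: SE = σ/√n = 17/√81 = 1.8889
z-statistic: z = (x̄ - μ₀)/SE = (58.00 - 61)/1.8889 = -1.5882
Critical value: ±1.960
p-value = 0.1122
Decision: fail to reject H₀

Answer: z = -1.5882, fail to reject H₀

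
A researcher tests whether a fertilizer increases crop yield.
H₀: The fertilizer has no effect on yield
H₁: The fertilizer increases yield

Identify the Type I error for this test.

Type I error (α): Rejecting H₀ when H₀ is true
Type II error (β): Failing to reject H₀ when H₁ is true

Answer: Concluding the fertilizer works when it doesn't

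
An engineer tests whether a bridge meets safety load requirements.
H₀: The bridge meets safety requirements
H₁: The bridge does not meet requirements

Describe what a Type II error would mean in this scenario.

Type I error: rejecting H₀ when it is actually true (false positive).
Type II error: failing to reject H₀ when H₁ is actually true (false negative).

Answer: Declaring an unsafe bridge to be safe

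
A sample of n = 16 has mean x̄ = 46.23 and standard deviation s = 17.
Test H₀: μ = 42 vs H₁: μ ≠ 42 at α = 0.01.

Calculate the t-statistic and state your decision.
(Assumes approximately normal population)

Answer: t = 0.9953, fail to reject H₀

Derivation:
df = n - 1 = 15
SE = s/√n = 17/√16 = 4.2500
t = (x̄ - μ₀)/SE = (46.23 - 42)/4.2500 = 0.9953
Critical value: t_{0.005,15} = ±2.947
p-value ≈ 0.3354
Decision: fail to reject H₀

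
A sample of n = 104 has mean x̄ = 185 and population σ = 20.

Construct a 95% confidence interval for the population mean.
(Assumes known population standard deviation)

Answer: (181.1560, 188.8440)

Derivation:
Confidence level: 95%, α = 0.05
z_0.025 = 1.960
SE = σ/√n = 20/√104 = 1.9612
Margin of error = 1.960 × 1.9612 = 3.8440
CI: x̄ ± margin = 185 ± 3.8440
CI: (181.1560, 188.8440)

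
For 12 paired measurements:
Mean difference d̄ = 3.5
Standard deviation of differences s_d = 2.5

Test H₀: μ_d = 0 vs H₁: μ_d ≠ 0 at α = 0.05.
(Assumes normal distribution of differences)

Answer: t = 4.8497, reject H₀

Derivation:
df = n - 1 = 11
SE = s_d/√n = 2.5/√12 = 0.7217
t = d̄/SE = 3.5/0.7217 = 4.8497
Critical value: t_{0.025,11} = ±2.201
p-value ≈ 0.0005
Decision: reject H₀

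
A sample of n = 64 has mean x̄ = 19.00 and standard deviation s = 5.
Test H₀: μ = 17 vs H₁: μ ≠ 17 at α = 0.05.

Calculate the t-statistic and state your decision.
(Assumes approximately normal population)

df = n - 1 = 63
SE = s/√n = 5/√64 = 0.6250
t = (x̄ - μ₀)/SE = (19.00 - 17)/0.6250 = 3.2000
Critical value: t_{0.025,63} = ±1.998
p-value ≈ 0.0022
Decision: reject H₀

Answer: t = 3.2000, reject H₀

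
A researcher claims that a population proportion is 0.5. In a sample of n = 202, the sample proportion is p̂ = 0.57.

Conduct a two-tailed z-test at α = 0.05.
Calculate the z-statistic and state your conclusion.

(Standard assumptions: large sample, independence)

Answer: z = 1.9898, reject H₀

Derivation:
H₀: p = 0.5, H₁: p ≠ 0.5
Standard error: SE = √(p₀(1-p₀)/n) = √(0.5×0.5/202) = 0.035180
z-statistic: z = (p̂ - p₀)/SE = (0.57 - 0.5)/0.035180 = 1.9898
Critical value: z_0.025 = ±1.960
p-value = 0.0466
Decision: reject H₀ at α = 0.05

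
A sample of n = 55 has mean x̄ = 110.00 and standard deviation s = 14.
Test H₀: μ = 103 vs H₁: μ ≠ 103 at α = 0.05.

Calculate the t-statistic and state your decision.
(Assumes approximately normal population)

df = n - 1 = 54
SE = s/√n = 14/√55 = 1.8878
t = (x̄ - μ₀)/SE = (110.00 - 103)/1.8878 = 3.7080
Critical value: t_{0.025,54} = ±2.005
p-value ≈ 0.0005
Decision: reject H₀

Answer: t = 3.7080, reject H₀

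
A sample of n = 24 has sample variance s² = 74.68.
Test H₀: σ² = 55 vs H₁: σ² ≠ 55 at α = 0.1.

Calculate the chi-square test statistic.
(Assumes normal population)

Answer: χ² = 31.2298, fail to reject H₀

Derivation:
df = n - 1 = 23
χ² = (n-1)s²/σ₀² = 23×74.68/55 = 31.2298
Critical values: χ²_{0.95,23} = 13.091, χ²_{0.05,23} = 35.172
Rejection region: χ² < 13.091 or χ² > 35.172
Decision: fail to reject H₀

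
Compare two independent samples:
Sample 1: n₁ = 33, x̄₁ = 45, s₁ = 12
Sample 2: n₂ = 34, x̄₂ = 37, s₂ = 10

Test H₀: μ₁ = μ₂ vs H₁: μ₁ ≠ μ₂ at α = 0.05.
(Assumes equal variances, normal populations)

Answer: t = 2.9680, reject H₀

Derivation:
Pooled variance: s²_p = [32×12² + 33×10²]/(65) = 121.6615
s_p = 11.0300
SE = s_p×√(1/n₁ + 1/n₂) = 11.0300×√(1/33 + 1/34) = 2.6954
t = (x̄₁ - x̄₂)/SE = (45 - 37)/2.6954 = 2.9680
df = 65, t-critical = ±1.997
Decision: reject H₀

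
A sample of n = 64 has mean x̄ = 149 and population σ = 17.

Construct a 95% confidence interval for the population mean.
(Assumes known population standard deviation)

Confidence level: 95%, α = 0.05
z_0.025 = 1.960
SE = σ/√n = 17/√64 = 2.1250
Margin of error = 1.960 × 2.1250 = 4.1650
CI: x̄ ± margin = 149 ± 4.1650
CI: (144.8350, 153.1650)

Answer: (144.8350, 153.1650)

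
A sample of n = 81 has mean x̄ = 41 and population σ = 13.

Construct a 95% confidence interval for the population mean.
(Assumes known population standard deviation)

Answer: (38.1690, 43.8310)

Derivation:
Confidence level: 95%, α = 0.05
z_0.025 = 1.960
SE = σ/√n = 13/√81 = 1.4444
Margin of error = 1.960 × 1.4444 = 2.8310
CI: x̄ ± margin = 41 ± 2.8310
CI: (38.1690, 43.8310)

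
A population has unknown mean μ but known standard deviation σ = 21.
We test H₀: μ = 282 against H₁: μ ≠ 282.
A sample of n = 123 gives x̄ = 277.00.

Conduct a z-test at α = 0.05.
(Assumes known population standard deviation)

Answer: z = -2.6406, reject H₀

Derivation:
Standard error: SE = σ/√n = 21/√123 = 1.8935
z-statistic: z = (x̄ - μ₀)/SE = (277.00 - 282)/1.8935 = -2.6406
Critical value: ±1.960
p-value = 0.0083
Decision: reject H₀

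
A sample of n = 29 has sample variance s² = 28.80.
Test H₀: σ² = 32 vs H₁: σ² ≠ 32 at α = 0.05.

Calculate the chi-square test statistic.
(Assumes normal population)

df = n - 1 = 28
χ² = (n-1)s²/σ₀² = 28×28.80/32 = 25.2000
Critical values: χ²_{0.975,28} = 15.308, χ²_{0.025,28} = 44.461
Rejection region: χ² < 15.308 or χ² > 44.461
Decision: fail to reject H₀

Answer: χ² = 25.2000, fail to reject H₀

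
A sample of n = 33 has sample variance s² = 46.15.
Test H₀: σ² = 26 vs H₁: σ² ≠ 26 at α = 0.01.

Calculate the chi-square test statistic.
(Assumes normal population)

Answer: χ² = 56.8000, reject H₀

Derivation:
df = n - 1 = 32
χ² = (n-1)s²/σ₀² = 32×46.15/26 = 56.8000
Critical values: χ²_{0.995,32} = 15.134, χ²_{0.005,32} = 56.328
Rejection region: χ² < 15.134 or χ² > 56.328
Decision: reject H₀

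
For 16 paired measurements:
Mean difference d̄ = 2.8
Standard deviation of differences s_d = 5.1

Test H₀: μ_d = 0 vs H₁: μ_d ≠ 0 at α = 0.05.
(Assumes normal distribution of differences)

Answer: t = 2.1961, reject H₀

Derivation:
df = n - 1 = 15
SE = s_d/√n = 5.1/√16 = 1.2750
t = d̄/SE = 2.8/1.2750 = 2.1961
Critical value: t_{0.025,15} = ±2.131
p-value ≈ 0.0442
Decision: reject H₀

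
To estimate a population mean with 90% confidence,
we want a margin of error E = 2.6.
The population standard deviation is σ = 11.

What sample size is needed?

Answer: n = 49

Derivation:
z_0.05 = 1.645
n = (z×σ/E)² = (1.645×11/2.6)²
n = 48.4362
Round up: n = 49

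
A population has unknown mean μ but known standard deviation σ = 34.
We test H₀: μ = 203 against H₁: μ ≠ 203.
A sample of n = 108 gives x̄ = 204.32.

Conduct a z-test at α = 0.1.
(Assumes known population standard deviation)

Answer: z = 0.4035, fail to reject H₀

Derivation:
Standard error: SE = σ/√n = 34/√108 = 3.2717
z-statistic: z = (x̄ - μ₀)/SE = (204.32 - 203)/3.2717 = 0.4035
Critical value: ±1.645
p-value = 0.6866
Decision: fail to reject H₀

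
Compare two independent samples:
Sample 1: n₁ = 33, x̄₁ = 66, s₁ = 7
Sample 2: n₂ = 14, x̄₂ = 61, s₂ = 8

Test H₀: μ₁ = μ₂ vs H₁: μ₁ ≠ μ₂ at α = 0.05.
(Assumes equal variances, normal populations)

Answer: t = 2.1466, reject H₀

Derivation:
Pooled variance: s²_p = [32×7² + 13×8²]/(45) = 53.3333
s_p = 7.3030
SE = s_p×√(1/n₁ + 1/n₂) = 7.3030×√(1/33 + 1/14) = 2.3293
t = (x̄₁ - x̄₂)/SE = (66 - 61)/2.3293 = 2.1466
df = 45, t-critical = ±2.014
Decision: reject H₀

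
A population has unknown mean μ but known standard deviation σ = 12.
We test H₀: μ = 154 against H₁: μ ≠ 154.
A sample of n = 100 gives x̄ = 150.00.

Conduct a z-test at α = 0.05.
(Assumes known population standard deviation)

Standard error: SE = σ/√n = 12/√100 = 1.2000
z-statistic: z = (x̄ - μ₀)/SE = (150.00 - 154)/1.2000 = -3.3333
Critical value: ±1.960
p-value = 0.0009
Decision: reject H₀

Answer: z = -3.3333, reject H₀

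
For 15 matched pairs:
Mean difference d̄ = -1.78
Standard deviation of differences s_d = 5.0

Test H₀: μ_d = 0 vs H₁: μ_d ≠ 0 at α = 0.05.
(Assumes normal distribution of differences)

Answer: t = -1.3788, fail to reject H₀

Derivation:
df = n - 1 = 14
SE = s_d/√n = 5.0/√15 = 1.2910
t = d̄/SE = -1.78/1.2910 = -1.3788
Critical value: t_{0.025,14} = ±2.145
p-value ≈ 0.1896
Decision: fail to reject H₀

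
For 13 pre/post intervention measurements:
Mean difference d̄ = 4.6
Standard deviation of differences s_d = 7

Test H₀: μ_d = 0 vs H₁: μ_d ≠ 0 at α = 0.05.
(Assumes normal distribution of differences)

df = n - 1 = 12
SE = s_d/√n = 7/√13 = 1.9415
t = d̄/SE = 4.6/1.9415 = 2.3693
Critical value: t_{0.025,12} = ±2.179
p-value ≈ 0.0354
Decision: reject H₀

Answer: t = 2.3693, reject H₀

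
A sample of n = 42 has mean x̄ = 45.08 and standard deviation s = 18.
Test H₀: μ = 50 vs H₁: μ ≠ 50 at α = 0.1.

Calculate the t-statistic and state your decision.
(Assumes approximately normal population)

df = n - 1 = 41
SE = s/√n = 18/√42 = 2.7775
t = (x̄ - μ₀)/SE = (45.08 - 50)/2.7775 = -1.7714
Critical value: t_{0.05,41} = ±1.683
p-value ≈ 0.0839
Decision: reject H₀

Answer: t = -1.7714, reject H₀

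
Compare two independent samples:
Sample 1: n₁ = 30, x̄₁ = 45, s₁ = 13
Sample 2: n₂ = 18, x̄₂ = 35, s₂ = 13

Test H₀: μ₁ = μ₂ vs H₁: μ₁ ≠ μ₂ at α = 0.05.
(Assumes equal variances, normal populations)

Pooled variance: s²_p = [29×13² + 17×13²]/(46) = 169.0000
s_p = 13.0000
SE = s_p×√(1/n₁ + 1/n₂) = 13.0000×√(1/30 + 1/18) = 3.8759
t = (x̄₁ - x̄₂)/SE = (45 - 35)/3.8759 = 2.5800
df = 46, t-critical = ±2.013
Decision: reject H₀

Answer: t = 2.5800, reject H₀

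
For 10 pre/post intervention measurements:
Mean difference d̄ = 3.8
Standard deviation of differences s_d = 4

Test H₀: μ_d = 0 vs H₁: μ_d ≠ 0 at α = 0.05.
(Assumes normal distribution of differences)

df = n - 1 = 9
SE = s_d/√n = 4/√10 = 1.2649
t = d̄/SE = 3.8/1.2649 = 3.0042
Critical value: t_{0.025,9} = ±2.262
p-value ≈ 0.0149
Decision: reject H₀

Answer: t = 3.0042, reject H₀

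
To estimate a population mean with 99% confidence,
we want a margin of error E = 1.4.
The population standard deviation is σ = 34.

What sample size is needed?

z_0.005 = 2.576
n = (z×σ/E)² = (2.576×34/1.4)²
n = 3913.7536
Round up: n = 3914

Answer: n = 3914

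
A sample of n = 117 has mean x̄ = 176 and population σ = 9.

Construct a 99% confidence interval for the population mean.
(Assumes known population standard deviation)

Answer: (173.8565, 178.1435)

Derivation:
Confidence level: 99%, α = 0.01
z_0.005 = 2.576
SE = σ/√n = 9/√117 = 0.8321
Margin of error = 2.576 × 0.8321 = 2.1435
CI: x̄ ± margin = 176 ± 2.1435
CI: (173.8565, 178.1435)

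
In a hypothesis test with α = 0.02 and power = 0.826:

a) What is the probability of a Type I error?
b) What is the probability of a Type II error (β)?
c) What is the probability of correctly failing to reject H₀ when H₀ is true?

a) Type I error probability = α = 0.02
b) Power = P(reject H₀ | H₁ true) = 1 - β = 0.826, so Type II error probability = β = 1 - Power = 0.174
c) P(fail to reject H₀ | H₀ true) = 1 - α = 0.98

Answer: a) 0.02, b) 0.174, c) 0.98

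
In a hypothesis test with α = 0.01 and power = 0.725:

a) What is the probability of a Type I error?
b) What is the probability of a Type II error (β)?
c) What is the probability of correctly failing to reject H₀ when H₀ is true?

Answer: a) 0.01, b) 0.275, c) 0.99

Derivation:
a) Type I error probability = α = 0.01
b) Power = P(reject H₀ | H₁ true) = 1 - β = 0.725, so Type II error probability = β = 1 - Power = 0.275
c) P(fail to reject H₀ | H₀ true) = 1 - α = 0.99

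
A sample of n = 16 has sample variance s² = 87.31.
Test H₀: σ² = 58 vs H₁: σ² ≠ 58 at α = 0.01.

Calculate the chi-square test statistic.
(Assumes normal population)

df = n - 1 = 15
χ² = (n-1)s²/σ₀² = 15×87.31/58 = 22.5802
Critical values: χ²_{0.995,15} = 4.601, χ²_{0.005,15} = 32.801
Rejection region: χ² < 4.601 or χ² > 32.801
Decision: fail to reject H₀

Answer: χ² = 22.5802, fail to reject H₀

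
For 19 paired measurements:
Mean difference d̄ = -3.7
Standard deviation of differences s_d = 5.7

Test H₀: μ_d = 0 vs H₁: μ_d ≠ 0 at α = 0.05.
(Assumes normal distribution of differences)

df = n - 1 = 18
SE = s_d/√n = 5.7/√19 = 1.3077
t = d̄/SE = -3.7/1.3077 = -2.8294
Critical value: t_{0.025,18} = ±2.101
p-value ≈ 0.0111
Decision: reject H₀

Answer: t = -2.8294, reject H₀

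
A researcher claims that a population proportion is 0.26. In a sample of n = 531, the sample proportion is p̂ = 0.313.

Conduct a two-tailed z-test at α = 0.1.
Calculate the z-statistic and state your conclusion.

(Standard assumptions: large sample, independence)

Answer: z = 2.7843, reject H₀

Derivation:
H₀: p = 0.26, H₁: p ≠ 0.26
Standard error: SE = √(p₀(1-p₀)/n) = √(0.26×0.74/531) = 0.019035
z-statistic: z = (p̂ - p₀)/SE = (0.313 - 0.26)/0.019035 = 2.7843
Critical value: z_0.05 = ±1.645
p-value = 0.0054
Decision: reject H₀ at α = 0.1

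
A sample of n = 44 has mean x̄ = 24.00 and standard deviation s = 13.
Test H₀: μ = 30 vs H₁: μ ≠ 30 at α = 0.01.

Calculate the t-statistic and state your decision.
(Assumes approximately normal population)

df = n - 1 = 43
SE = s/√n = 13/√44 = 1.9598
t = (x̄ - μ₀)/SE = (24.00 - 30)/1.9598 = -3.0615
Critical value: t_{0.005,43} = ±2.695
p-value ≈ 0.0038
Decision: reject H₀

Answer: t = -3.0615, reject H₀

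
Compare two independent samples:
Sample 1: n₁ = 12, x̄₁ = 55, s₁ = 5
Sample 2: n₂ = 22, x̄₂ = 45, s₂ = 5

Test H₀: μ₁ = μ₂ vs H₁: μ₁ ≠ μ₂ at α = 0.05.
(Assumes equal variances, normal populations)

Pooled variance: s²_p = [11×5² + 21×5²]/(32) = 25.0000
s_p = 5.0000
SE = s_p×√(1/n₁ + 1/n₂) = 5.0000×√(1/12 + 1/22) = 1.7944
t = (x̄₁ - x̄₂)/SE = (55 - 45)/1.7944 = 5.5729
df = 32, t-critical = ±2.037
Decision: reject H₀

Answer: t = 5.5729, reject H₀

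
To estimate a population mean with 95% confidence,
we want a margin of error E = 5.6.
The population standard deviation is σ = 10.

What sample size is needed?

Answer: n = 13

Derivation:
z_0.025 = 1.960
n = (z×σ/E)² = (1.960×10/5.6)²
n = 12.2500
Round up: n = 13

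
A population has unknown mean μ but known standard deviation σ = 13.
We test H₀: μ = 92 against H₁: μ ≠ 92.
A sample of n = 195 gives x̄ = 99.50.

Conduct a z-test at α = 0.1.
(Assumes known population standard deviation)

Standard error: SE = σ/√n = 13/√195 = 0.9309
z-statistic: z = (x̄ - μ₀)/SE = (99.50 - 92)/0.9309 = 8.0567
Critical value: ±1.645
p-value < 0.0001
Decision: reject H₀

Answer: z = 8.0567, reject H₀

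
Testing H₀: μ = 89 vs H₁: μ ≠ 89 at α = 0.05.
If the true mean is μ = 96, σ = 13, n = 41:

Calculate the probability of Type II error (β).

Answer: β ≈ 0.0684

Derivation:
SE = σ/√n = 13/√41 = 2.0303
Critical values: μ₀ ± z_0.025×SE = 89 ± 1.960×2.0303
Acceptance region: (85.0206, 92.9794)
Under H₁ (μ = 96): z_high = (92.9794 - 96)/2.0303 = -1.4878, z_low = (85.0206 - 96)/2.0303 = -5.4078
β = P(not reject | H₁) = Φ(-1.4878) - Φ(-5.4078) ≈ 0.0684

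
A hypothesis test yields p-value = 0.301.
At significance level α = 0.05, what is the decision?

Compare p-value to α:
0.301 ≥ 0.05
Decision: fail to reject H₀

Answer: fail to reject H₀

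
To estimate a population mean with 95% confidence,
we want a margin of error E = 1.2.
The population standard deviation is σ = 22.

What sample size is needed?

Answer: n = 1292

Derivation:
z_0.025 = 1.960
n = (z×σ/E)² = (1.960×22/1.2)²
n = 1291.2044
Round up: n = 1292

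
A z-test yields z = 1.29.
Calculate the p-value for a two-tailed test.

Answer: p-value ≈ 0.1971

Derivation:
For z = 1.29:
p = 2×P(Z > |1.29|) = 2×(1 - Φ(1.29)) = 0.1971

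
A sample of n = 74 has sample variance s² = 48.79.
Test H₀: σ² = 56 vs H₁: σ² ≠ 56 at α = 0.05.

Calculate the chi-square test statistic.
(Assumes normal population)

df = n - 1 = 73
χ² = (n-1)s²/σ₀² = 73×48.79/56 = 63.6013
Critical values: χ²_{0.975,73} = 51.265, χ²_{0.025,73} = 98.516
Rejection region: χ² < 51.265 or χ² > 98.516
Decision: fail to reject H₀

Answer: χ² = 63.6013, fail to reject H₀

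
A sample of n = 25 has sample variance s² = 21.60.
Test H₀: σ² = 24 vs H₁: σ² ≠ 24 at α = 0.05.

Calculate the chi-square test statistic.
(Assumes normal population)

df = n - 1 = 24
χ² = (n-1)s²/σ₀² = 24×21.60/24 = 21.6000
Critical values: χ²_{0.975,24} = 12.401, χ²_{0.025,24} = 39.364
Rejection region: χ² < 12.401 or χ² > 39.364
Decision: fail to reject H₀

Answer: χ² = 21.6000, fail to reject H₀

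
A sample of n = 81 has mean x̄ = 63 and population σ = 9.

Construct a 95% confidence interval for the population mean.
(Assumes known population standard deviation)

Answer: (61.0400, 64.9600)

Derivation:
Confidence level: 95%, α = 0.05
z_0.025 = 1.960
SE = σ/√n = 9/√81 = 1.0000
Margin of error = 1.960 × 1.0000 = 1.9600
CI: x̄ ± margin = 63 ± 1.9600
CI: (61.0400, 64.9600)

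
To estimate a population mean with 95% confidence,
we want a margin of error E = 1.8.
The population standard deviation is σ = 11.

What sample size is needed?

Answer: n = 144

Derivation:
z_0.025 = 1.960
n = (z×σ/E)² = (1.960×11/1.8)²
n = 143.4672
Round up: n = 144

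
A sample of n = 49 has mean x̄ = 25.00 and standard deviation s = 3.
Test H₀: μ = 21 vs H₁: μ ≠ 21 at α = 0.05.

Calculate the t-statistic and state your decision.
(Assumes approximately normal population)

Answer: t = 9.3327, reject H₀

Derivation:
df = n - 1 = 48
SE = s/√n = 3/√49 = 0.4286
t = (x̄ - μ₀)/SE = (25.00 - 21)/0.4286 = 9.3327
Critical value: t_{0.025,48} = ±2.011
p-value < 0.0001
Decision: reject H₀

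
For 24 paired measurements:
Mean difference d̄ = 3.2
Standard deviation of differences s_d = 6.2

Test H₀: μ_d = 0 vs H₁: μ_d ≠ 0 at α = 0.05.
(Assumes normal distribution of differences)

df = n - 1 = 23
SE = s_d/√n = 6.2/√24 = 1.2656
t = d̄/SE = 3.2/1.2656 = 2.5284
Critical value: t_{0.025,23} = ±2.069
p-value ≈ 0.0188
Decision: reject H₀

Answer: t = 2.5284, reject H₀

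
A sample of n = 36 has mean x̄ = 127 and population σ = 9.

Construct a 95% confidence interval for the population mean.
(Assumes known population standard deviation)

Confidence level: 95%, α = 0.05
z_0.025 = 1.960
SE = σ/√n = 9/√36 = 1.5000
Margin of error = 1.960 × 1.5000 = 2.9400
CI: x̄ ± margin = 127 ± 2.9400
CI: (124.0600, 129.9400)

Answer: (124.0600, 129.9400)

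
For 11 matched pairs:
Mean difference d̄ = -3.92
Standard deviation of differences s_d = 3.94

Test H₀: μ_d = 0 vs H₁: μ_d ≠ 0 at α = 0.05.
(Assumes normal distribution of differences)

df = n - 1 = 10
SE = s_d/√n = 3.94/√11 = 1.1880
t = d̄/SE = -3.92/1.1880 = -3.2997
Critical value: t_{0.025,10} = ±2.228
p-value ≈ 0.0080
Decision: reject H₀

Answer: t = -3.2997, reject H₀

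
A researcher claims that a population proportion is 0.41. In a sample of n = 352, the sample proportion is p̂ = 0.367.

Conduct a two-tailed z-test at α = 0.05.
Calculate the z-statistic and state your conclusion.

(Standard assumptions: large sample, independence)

H₀: p = 0.41, H₁: p ≠ 0.41
Standard error: SE = √(p₀(1-p₀)/n) = √(0.41×0.59/352) = 0.026215
z-statistic: z = (p̂ - p₀)/SE = (0.367 - 0.41)/0.026215 = -1.6403
Critical value: z_0.025 = ±1.960
p-value = 0.1009
Decision: fail to reject H₀ at α = 0.05

Answer: z = -1.6403, fail to reject H₀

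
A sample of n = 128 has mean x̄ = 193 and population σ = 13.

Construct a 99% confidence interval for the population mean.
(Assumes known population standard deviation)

Answer: (190.0402, 195.9598)

Derivation:
Confidence level: 99%, α = 0.01
z_0.005 = 2.576
SE = σ/√n = 13/√128 = 1.1490
Margin of error = 2.576 × 1.1490 = 2.9598
CI: x̄ ± margin = 193 ± 2.9598
CI: (190.0402, 195.9598)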